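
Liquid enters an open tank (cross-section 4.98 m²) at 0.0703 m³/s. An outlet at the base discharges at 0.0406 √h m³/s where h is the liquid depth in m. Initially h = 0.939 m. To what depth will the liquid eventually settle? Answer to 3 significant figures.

Level balance: A dh/dt = 0.0703 − 0.0406 √h. Setting dh/dt = 0:
Q_in = 0.0406 √h_ss ⇒ √h_ss = 0.0703/0.0406 = 1.7315.
h_ss = 1.7315² = 2.9982 m. (Since h₀ = 0.939 m < h_ss, the level will rise toward this value.)

3.00 m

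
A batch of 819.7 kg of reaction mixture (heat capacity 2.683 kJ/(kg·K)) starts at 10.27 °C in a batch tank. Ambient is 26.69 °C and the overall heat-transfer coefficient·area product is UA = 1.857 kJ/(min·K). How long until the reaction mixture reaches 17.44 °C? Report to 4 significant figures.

679.6 min

First-law balance (no shaft work): M c_p dT/dt = −UA(T − T_amb).
τ = M c_p/UA = 1184.31 min; T_ss = T_amb = 26.6900 °C.
T(t) = T_ss + (T₀ − T_ss)e^(−t/τ); set T = 17.44:
t = −τ ln[(T − T_ss)/(T₀ − T_ss)] = −1184.31 · ln(0.563337) = 679.645 min.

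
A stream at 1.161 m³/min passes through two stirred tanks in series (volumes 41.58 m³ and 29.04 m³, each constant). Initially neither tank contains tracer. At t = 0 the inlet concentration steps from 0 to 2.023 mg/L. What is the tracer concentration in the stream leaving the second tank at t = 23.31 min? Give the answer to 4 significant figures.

Time constants: τᵢ = Vᵢ/Q for each well-mixed tank.
τ₁ = 41.58/1.161 = 35.8140 min; τ₂ = 29.04/1.161 = 25.0129 min.
Tank 1: C₁ = C_in(1 − e^(−t/τ₁)). Tank 2 (τ₁ ≠ τ₂): C₂ = C_in[1 − (τ₁ e^(−t/τ₁) − τ₂ e^(−t/τ₂))/(τ₁ − τ₂)].
At t = 23.31: e^(−t/τ₁) = 0.521595, e^(−t/τ₂) = 0.393798.
C₂ = 2.023·[1 − (35.8140·0.521595 − 25.0129·0.393798)/(10.8010)] = 2.023·0.182453 = 0.369102 mg/L.

0.3691 mg/L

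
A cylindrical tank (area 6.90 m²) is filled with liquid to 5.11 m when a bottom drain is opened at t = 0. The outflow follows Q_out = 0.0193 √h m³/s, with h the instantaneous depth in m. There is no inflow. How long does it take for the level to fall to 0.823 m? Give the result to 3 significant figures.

A dh/dt = −Q_out = −0.0193 √h.
This is separable: 2 d(√h)/dt = −0.0193/A, so √h = √h₀ − (0.0193/(2A)) t.
t = 2A(√h₀ − √h)/0.0193 = 2·6.90·(√5.11 − √0.823)/0.0193
  = 13.800 × (2.2605 − 0.90719) / 0.0193 = 967.67 s.

968 s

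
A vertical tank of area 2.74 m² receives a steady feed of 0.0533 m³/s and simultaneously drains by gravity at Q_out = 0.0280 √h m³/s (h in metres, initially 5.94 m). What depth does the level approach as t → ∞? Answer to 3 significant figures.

A dh/dt = Q_in − 0.0280 √h. Steady state requires inflow = outflow:
Q_in = 0.0280 √h_ss ⇒ √h_ss = 0.0533/0.0280 = 1.9036.
h_ss = 1.9036² = 3.6236 m. (Since h₀ = 5.94 m > h_ss, the level will fall toward this value.)

3.62 m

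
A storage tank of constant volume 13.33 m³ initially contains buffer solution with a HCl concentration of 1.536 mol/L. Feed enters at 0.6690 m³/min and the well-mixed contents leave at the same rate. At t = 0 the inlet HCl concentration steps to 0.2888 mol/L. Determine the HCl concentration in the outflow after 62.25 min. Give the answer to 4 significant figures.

0.3436 mol/L

Mass balance on the solute (V constant): V dC/dt = Q(C_in − C).
Time constant τ = V/Q = 13.33/0.6690 = 19.9253 min.
Solution: C(t) = C_in + (C₀ − C_in) e^(−t/τ).
C(62.25) = 0.2888 + (1.536 − 0.2888)·e^(−62.25/19.9253) = 0.2888 + (1.24720)·0.0439732 = 0.343643 mol/L.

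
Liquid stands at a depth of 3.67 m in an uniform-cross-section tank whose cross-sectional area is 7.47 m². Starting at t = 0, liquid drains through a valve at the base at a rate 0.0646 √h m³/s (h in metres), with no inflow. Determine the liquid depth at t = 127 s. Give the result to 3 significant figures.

A dh/dt = −Q_out = −0.0646 √h.
This is separable: 2 d(√h)/dt = −0.0646/A, so √h = √h₀ − (0.0646/(2A)) t.
√h = √3.67 − 0.0646·127/(2·7.47) = 1.9157 − 0.54914 = 1.3666.
h = 1.3666² = 1.8675 m.

1.87 m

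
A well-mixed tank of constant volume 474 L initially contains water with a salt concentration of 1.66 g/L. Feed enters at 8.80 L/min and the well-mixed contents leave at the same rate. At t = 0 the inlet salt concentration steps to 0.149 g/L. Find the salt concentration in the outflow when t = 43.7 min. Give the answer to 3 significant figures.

0.820 g/L

Unsteady species balance (constant V, well mixed): V dC/dt = Q(C_in − C).
Time constant τ = V/Q = 474/8.80 = 53.864 min.
Solution: C(t) = C_in + (C₀ − C_in) e^(−t/τ).
C(43.7) = 0.149 + (1.66 − 0.149)·e^(−43.7/53.864) = 0.149 + (1.5110)·0.44428 = 0.82030 g/L.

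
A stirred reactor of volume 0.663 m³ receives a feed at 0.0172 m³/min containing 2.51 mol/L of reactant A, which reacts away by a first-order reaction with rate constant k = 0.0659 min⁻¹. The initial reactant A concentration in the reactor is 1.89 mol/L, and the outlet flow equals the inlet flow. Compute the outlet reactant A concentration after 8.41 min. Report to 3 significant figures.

1.25 mol/L

V dC/dt = Q(C_in − C) − k V C.
dC/dt = (Q/V) C_in − (Q/V + k) C; effective rate a = Q/V + k = 0.025943 + 0.0659 = 0.091843 min⁻¹.
C_ss = Q C_in/(Q + kV) = 0.70900 mol/L; C(t) = C_ss + (C₀ − C_ss) e^(−a t).
C(8.41) = 0.70900 + (1.1810)·e^(−0.091843·8.41) = 0.70900 + (1.1810)·0.46190 = 1.2545 mol/L.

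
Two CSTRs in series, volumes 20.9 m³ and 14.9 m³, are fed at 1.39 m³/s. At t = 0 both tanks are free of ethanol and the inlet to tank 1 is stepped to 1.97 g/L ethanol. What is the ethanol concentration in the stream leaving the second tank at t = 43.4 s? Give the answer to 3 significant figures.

1.67 g/L

Species balance on tank i: dCᵢ/dt = (Cᵢ₋₁ − Cᵢ)/τᵢ with τᵢ = Vᵢ/Q.
τ₁ = 20.9/1.39 = 15.036 s; τ₂ = 14.9/1.39 = 10.719 s.
Solving the cascade with C₁(0)=C₂(0)=0 gives C₂(t) = C_in[1 − (τ₁ e^(−t/τ₁) − τ₂ e^(−t/τ₂))/(τ₁ − τ₂)].
At t = 43.4: e^(−t/τ₁) = 0.055776, e^(−t/τ₂) = 0.017445.
C₂ = 1.97·[1 − (15.036·0.055776 − 10.719·0.017445)/(4.3165)] = 1.97·0.84903 = 1.6726 g/L.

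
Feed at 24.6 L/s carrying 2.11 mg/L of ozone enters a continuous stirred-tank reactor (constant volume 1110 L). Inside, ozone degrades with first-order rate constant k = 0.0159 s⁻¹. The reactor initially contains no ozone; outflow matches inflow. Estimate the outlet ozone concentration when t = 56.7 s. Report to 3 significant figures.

Species balance: V dC/dt = Q C_in − Q C − k V C.
This is linear with rate a = Q/V + k = 0.038062 s⁻¹.
C_ss = Q C_in/(Q + kV) = 1.2286 mg/L; C(t) = C_ss + (C₀ − C_ss) e^(−a t).
C(56.7) = 1.2286 + (-1.2286)·e^(−0.038062·56.7) = 1.2286 + (-1.2286)·0.11554 = 1.0866 mg/L.

1.09 mg/L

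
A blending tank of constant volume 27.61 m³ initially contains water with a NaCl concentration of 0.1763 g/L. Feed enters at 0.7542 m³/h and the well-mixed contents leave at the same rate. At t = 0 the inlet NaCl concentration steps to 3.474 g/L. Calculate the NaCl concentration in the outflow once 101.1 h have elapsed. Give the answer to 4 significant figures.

Unsteady species balance (constant V, well mixed): V dC/dt = Q(C_in − C).
So dC/dt = (C_in − C)/τ with τ = V/Q = 27.61/0.7542 = 36.6083 h.
Integrating: C(t) = C_in + (C₀ − C_in) e^(−t/τ).
C(101.1) = 3.474 + (0.1763 − 3.474)·e^(−101.1/36.6083) = 3.474 + (-3.29770)·0.0631864 = 3.26563 g/L.

3.266 g/L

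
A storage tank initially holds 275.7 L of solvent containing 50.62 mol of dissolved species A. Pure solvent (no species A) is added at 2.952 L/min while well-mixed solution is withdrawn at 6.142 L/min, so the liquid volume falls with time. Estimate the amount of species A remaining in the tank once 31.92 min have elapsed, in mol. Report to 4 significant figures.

20.84 mol

Let m(t) be the amount of species A. Volume: V(t) = V₀ + (Q_in − Q_out) t = 275.7 − 3.19000 t; V(31.92) = 173.875 L.
Solute balance: dm/dt = 0 − Q_out C = −Q_out m/V(t).
dm/m = −Q_out dt/(V₀ − 3.19000 t); integrating gives ln(m/m₀) = −(Q_out/(Q_in−Q_out)) ln(V/V₀).
m = m₀ (V₀/V)^(Q_out/(Q_in−Q_out)) = 50.62 × (275.7/173.875)^(-1.92539) = 20.8382 mol.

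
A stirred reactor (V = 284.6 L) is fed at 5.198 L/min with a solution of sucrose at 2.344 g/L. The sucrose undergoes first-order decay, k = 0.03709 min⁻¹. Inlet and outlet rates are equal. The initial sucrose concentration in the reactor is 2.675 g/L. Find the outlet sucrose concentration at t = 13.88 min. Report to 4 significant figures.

1.655 g/L

V dC/dt = Q(C_in − C) − k V C.
dC/dt = (Q/V) C_in − (Q/V + k) C; effective rate a = Q/V + k = 0.0182642 + 0.03709 = 0.0553542 min⁻¹.
C_ss = Q C_in/(Q + kV) = 0.773407 g/L; C(t) = C_ss + (C₀ − C_ss) e^(−a t).
C(13.88) = 0.773407 + (1.90159)·e^(−0.0553542·13.88) = 0.773407 + (1.90159)·0.463793 = 1.65535 g/L.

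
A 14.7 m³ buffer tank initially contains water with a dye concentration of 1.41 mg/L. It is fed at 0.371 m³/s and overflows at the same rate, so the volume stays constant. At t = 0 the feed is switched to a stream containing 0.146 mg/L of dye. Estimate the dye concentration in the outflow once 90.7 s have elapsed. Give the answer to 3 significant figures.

0.274 mg/L

Species balance on the tank: V dC/dt = Q(C_in − C).
So dC/dt = (C_in − C)/τ with τ = V/Q = 14.7/0.371 = 39.623 s.
C approaches C_in exponentially: C(t) = C_in + (C₀ − C_in) e^(−t/τ).
C(90.7) = 0.146 + (1.41 − 0.146)·e^(−90.7/39.623) = 0.146 + (1.2640)·0.10136 = 0.27412 mg/L.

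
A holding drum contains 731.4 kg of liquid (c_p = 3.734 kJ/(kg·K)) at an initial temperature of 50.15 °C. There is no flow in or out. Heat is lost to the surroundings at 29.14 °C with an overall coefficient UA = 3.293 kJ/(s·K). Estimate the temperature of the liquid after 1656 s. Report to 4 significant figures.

M c_p dT/dt = −UA(T − T_amb).
dT/dt = (T_ss − T)/τ with T_ss = T_amb = 29.1400 °C, τ = M c_p/UA = 731.4·3.734/3.293 = 829.349 s.
Integrating: T(t) = T_ss + (T₀ − T_ss) e^(−t/τ).
T(1656) = 29.1400 + (21.0100)·0.135776 = 31.9927 °C.

31.99 °C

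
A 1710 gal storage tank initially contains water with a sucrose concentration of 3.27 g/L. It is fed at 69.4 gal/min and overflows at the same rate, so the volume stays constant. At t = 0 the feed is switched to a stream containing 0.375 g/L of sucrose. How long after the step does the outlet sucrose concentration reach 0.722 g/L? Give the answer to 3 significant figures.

Species balance: V dC/dt = Q(C_in − C) ⇒ τ = V/Q = 24.640 min.
C(t) = C_in + (C₀ − C_in) e^(−t/τ). Set C = 0.722 and solve for t:
e^(−t/τ) = (C − C_in)/(C₀ − C_in) = (0.722 − 0.375)/(3.27 − 0.375) = 0.11986
t = −τ ln(…) = 24.640 × 2.1214 = 52.271 min.

52.3 min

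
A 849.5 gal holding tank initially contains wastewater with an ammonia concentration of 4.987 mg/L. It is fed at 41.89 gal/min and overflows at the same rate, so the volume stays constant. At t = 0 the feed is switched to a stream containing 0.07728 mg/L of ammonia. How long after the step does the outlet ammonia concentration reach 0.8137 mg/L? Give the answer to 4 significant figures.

38.47 min

Species balance: V dC/dt = Q(C_in − C) ⇒ τ = V/Q = 20.2793 min.
C(t) = C_in + (C₀ − C_in) e^(−t/τ). Set C = 0.8137 and solve for t:
e^(−t/τ) = (C − C_in)/(C₀ − C_in) = (0.8137 − 0.07728)/(4.987 − 0.07728) = 0.149992
t = −τ ln(…) = 20.2793 × 1.89717 = 38.4733 min.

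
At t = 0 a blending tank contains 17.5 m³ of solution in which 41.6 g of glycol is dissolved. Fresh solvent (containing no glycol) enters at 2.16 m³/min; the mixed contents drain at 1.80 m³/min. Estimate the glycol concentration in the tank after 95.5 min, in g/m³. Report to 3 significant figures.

0.00350 g/m³

Total volume: dV/dt = Q_in − Q_out = 0.36000 m³/min, so V(t) = 17.5 + 0.36000 t and V(95.5) = 51.880 m³.
No glycol enters, so dm/dt = −Q_out · (m/V).
dm/m = −Q_out dt/(V₀ + 0.36000 t); integrating gives ln(m/m₀) = −(Q_out/(Q_in−Q_out)) ln(V/V₀).
m = m₀ (V₀/V)^(Q_out/(Q_in−Q_out)) = 41.6 × (17.5/51.880)^(5.0000) = 0.18167 g.
C = m/V = 0.18167/51.880 = 0.0035017 g/m³.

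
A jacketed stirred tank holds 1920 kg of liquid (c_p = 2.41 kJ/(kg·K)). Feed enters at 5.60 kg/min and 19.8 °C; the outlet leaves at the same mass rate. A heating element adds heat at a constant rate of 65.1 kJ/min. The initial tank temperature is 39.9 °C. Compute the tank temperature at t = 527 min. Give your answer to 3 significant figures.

First-law balance (no shaft work): M c_p dT/dt = ṁ c_p (T_in − T) + 65.1.
Rearrange: dT/dt = (T_ss − T)/τ with τ = M/ṁ = 342.86 min and T_ss = T_in + Q̇/(ṁ c_p) = 24.624 °C.
Solution: T(t) = T_ss + (T₀ − T_ss) e^(−t/τ).
T(527) = 24.624 + (15.276)·e^(−527/342.86) = 24.624 + (15.276)·0.21501 = 27.908 °C.

27.9 °C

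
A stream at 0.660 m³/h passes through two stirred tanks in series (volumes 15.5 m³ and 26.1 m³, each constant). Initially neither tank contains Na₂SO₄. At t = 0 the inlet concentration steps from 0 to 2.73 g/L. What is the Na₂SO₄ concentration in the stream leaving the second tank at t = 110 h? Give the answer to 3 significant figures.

2.35 g/L

Species balance on tank i: dCᵢ/dt = (Cᵢ₋₁ − Cᵢ)/τᵢ with τᵢ = Vᵢ/Q.
τ₁ = 15.5/0.660 = 23.485 h; τ₂ = 26.1/0.660 = 39.545 h.
Solving the cascade with C₁(0)=C₂(0)=0 gives C₂(t) = C_in[1 − (τ₁ e^(−t/τ₁) − τ₂ e^(−t/τ₂))/(τ₁ − τ₂)].
At t = 110: e^(−t/τ₁) = 0.0092432, e^(−t/τ₂) = 0.061939.
C₂ = 2.73·[1 − (23.485·0.0092432 − 39.545·0.061939)/(-16.061)] = 2.73·0.86101 = 2.3505 g/L.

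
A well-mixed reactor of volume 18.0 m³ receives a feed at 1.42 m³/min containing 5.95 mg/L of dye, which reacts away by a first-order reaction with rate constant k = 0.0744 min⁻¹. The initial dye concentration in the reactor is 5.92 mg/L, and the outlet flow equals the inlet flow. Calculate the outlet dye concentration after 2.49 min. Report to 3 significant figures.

5.01 mg/L

Species balance: V dC/dt = Q C_in − Q C − k V C.
dC/dt = (Q/V) C_in − (Q/V + k) C; effective rate a = Q/V + k = 0.078889 + 0.0744 = 0.15329 min⁻¹.
C_ss = Q C_in/(Q + kV) = 3.0621 mg/L; C(t) = C_ss + (C₀ − C_ss) e^(−a t).
C(2.49) = 3.0621 + (2.8579)·e^(−0.15329·2.49) = 3.0621 + (2.8579)·0.68271 = 5.0132 mg/L.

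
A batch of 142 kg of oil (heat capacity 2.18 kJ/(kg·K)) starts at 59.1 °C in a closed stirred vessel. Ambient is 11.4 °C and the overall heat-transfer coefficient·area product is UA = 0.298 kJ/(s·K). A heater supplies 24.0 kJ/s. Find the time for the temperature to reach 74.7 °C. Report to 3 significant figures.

670 s

M c_p dT/dt = −UA(T − T_amb) + Q̇.
τ = M c_p/UA = 1038.8 s; T_ss = T_amb + Q̇/UA = 11.4 + 24.0/0.298 = 91.937 °C.
T(t) = T_ss + (T₀ − T_ss)e^(−t/τ); set T = 74.7:
t = −τ ln[(T − T_ss)/(T₀ − T_ss)] = −1038.8 · ln(0.52492) = 669.50 s.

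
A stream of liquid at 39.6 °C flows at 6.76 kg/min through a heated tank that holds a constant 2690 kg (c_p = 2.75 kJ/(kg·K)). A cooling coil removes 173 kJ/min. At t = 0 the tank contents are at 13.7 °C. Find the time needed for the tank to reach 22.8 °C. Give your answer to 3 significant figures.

316 min

Heat balance on the well-mixed liquid: M c_p dT/dt = ṁ c_p (T_in − T) − 173.
τ = M/ṁ = 397.93 min; T_ss = T_in − Q̇/(ṁ c_p) = 30.294 °C.
T(t) = T_ss + (T₀ − T_ss) e^(−t/τ). Set T = 22.8:
e^(−t/τ) = (22.8 − 30.294)/(13.7 − 30.294) = 0.45161
t = −397.93 · ln(0.45161) = 316.33 min.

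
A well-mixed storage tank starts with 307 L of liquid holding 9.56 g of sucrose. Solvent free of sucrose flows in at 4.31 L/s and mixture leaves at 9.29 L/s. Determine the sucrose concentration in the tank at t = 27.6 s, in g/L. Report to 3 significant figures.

0.0186 g/L

Let m(t) be the amount of sucrose. Volume: V(t) = V₀ + (Q_in − Q_out) t = 307 − 4.9800 t; V(27.6) = 169.55 L.
Solute balance: dm/dt = 0 − Q_out C = −Q_out m/V(t).
Separate: dm/m = −Q_out dt/V(t) ⇒ ln(m/m₀) = −(Q_out/(Q_in−Q_out)) ln(V/V₀).
m = m₀ (V₀/V)^(Q_out/(Q_in−Q_out)) = 9.56 × (307/169.55)^(-1.8655) = 3.1585 g.
C = m/V = 3.1585/169.55 = 0.018628 g/L.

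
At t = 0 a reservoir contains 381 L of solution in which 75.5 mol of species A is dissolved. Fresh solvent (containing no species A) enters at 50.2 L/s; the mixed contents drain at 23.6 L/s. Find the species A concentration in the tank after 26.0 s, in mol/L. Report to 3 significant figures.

0.0281 mol/L

Total volume: dV/dt = Q_in − Q_out = 26.600 L/s, so V(t) = 381 + 26.600 t and V(26.0) = 1072.6 L.
Species balance (pure solvent in): dm/dt = −Q_out · m/V(t).
dm/m = −Q_out dt/(V₀ + 26.600 t); integrating gives ln(m/m₀) = −(Q_out/(Q_in−Q_out)) ln(V/V₀).
m = m₀ (V₀/V)^(Q_out/(Q_in−Q_out)) = 75.5 × (381/1072.6)^(0.88722) = 30.139 mol.
C = m/V = 30.139/1072.6 = 0.028099 mol/L.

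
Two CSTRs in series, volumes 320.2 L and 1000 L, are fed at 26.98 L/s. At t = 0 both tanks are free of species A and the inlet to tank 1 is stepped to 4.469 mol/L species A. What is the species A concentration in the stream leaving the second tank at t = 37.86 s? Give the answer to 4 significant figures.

Species balance on tank i: dCᵢ/dt = (Cᵢ₋₁ − Cᵢ)/τᵢ with τᵢ = Vᵢ/Q.
τ₁ = 320.2/26.98 = 11.8681 s; τ₂ = 1000/26.98 = 37.0645 s.
Tank 1: C₁ = C_in(1 − e^(−t/τ₁)). Tank 2 (τ₁ ≠ τ₂): C₂ = C_in[1 − (τ₁ e^(−t/τ₁) − τ₂ e^(−t/τ₂))/(τ₁ − τ₂)].
At t = 37.86: e^(−t/τ₁) = 0.0411687, e^(−t/τ₂) = 0.360068.
C₂ = 4.469·[1 − (11.8681·0.0411687 − 37.0645·0.360068)/(-25.1964)] = 4.469·0.489724 = 2.18858 mol/L.

2.189 mol/L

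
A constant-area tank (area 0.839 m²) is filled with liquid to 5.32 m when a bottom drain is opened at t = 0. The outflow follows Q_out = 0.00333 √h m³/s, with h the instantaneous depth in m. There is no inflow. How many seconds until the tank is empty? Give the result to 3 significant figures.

A dh/dt = −Q_out = −0.00333 √h.
∫ h^(−1/2) dh = −(0.00333/A) ∫ dt, giving 2√h = 2√h₀ − (0.00333/A) t.
Set h = 0: 2√h₀ = (0.00333/A) t_empty ⇒ t_empty = 2A√h₀/0.00333.
t_empty = 2·0.839·√5.32/0.00333 = 1.6780·2.3065/0.00333 = 1162.3 s.

1160 s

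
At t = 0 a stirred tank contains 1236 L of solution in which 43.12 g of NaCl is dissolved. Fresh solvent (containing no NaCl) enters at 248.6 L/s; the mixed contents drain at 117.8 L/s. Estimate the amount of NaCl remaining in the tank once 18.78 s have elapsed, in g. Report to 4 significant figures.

16.09 g

Total volume: dV/dt = Q_in − Q_out = 130.800 L/s, so V(t) = 1236 + 130.800 t and V(18.78) = 3692.42 L.
Solute balance: dm/dt = 0 − Q_out C = −Q_out m/V(t).
dm/m = −Q_out dt/(V₀ + 130.800 t); integrating gives ln(m/m₀) = −(Q_out/(Q_in−Q_out)) ln(V/V₀).
m = m₀ (V₀/V)^(Q_out/(Q_in−Q_out)) = 43.12 × (1236/3692.42)^(0.900612) = 16.0925 g.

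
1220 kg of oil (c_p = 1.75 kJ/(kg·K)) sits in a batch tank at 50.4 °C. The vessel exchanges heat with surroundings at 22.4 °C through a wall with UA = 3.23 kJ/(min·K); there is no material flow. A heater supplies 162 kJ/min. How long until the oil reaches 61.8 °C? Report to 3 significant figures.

Lumped-capacitance energy balance: M c_p dT/dt = UA(T_amb − T) + Q̇.
τ = M c_p/UA = 660.99 min; T_ss = T_amb + Q̇/UA = 22.4 + 162/3.23 = 72.555 °C.
T(t) = T_ss + (T₀ − T_ss)e^(−t/τ); set T = 61.8:
t = −τ ln[(T − T_ss)/(T₀ − T_ss)] = −660.99 · ln(0.48544) = 477.70 min.

478 min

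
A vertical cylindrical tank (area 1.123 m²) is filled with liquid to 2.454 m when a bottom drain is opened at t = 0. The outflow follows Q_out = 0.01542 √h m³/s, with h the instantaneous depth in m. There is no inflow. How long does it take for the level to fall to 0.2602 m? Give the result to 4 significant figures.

153.9 s

With no inflow, A dh/dt = −0.01542 √h.
This is separable: 2 d(√h)/dt = −0.01542/A, so √h = √h₀ − (0.01542/(2A)) t.
t = 2A(√h₀ − √h)/0.01542 = 2·1.123·(√2.454 − √0.2602)/0.01542
  = 2.24600 × (1.56652 − 0.510098) / 0.01542 = 153.874 s.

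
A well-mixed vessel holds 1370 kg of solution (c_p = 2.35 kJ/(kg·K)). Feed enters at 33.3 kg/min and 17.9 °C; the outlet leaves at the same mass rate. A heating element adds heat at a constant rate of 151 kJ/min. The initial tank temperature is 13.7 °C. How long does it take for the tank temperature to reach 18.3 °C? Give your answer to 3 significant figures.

Energy balance: M c_p dT/dt = ṁ c_p (T_in − T) + 151.
τ = M/ṁ = 41.141 min; T_ss = T_in + Q̇/(ṁ c_p) = 19.830 °C.
T(t) = T_ss + (T₀ − T_ss) e^(−t/τ). Set T = 18.3:
e^(−t/τ) = (18.3 − 19.830)/(13.7 − 19.830) = 0.24954
t = −41.141 · ln(0.24954) = 57.109 min.

57.1 min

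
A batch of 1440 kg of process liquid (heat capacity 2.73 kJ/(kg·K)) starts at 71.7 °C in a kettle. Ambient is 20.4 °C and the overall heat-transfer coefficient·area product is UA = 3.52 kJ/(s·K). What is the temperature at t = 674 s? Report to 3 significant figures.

M c_p dT/dt = −UA(T − T_amb).
dT/dt = (T_ss − T)/τ with T_ss = T_amb = 20.400 °C, τ = M c_p/UA = 1440·2.73/3.52 = 1116.8 s.
T approaches T_ss exponentially: T(t) = T_ss + (T₀ − T_ss) e^(−t/τ).
T(674) = 20.400 + (51.300)·0.54689 = 48.456 °C.

48.5 °C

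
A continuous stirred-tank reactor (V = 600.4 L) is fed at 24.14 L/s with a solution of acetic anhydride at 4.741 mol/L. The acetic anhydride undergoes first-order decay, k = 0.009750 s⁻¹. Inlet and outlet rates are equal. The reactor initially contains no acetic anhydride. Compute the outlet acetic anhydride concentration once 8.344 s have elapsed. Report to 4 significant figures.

Accumulation = in − out − consumed: V dC/dt = Q C_in − Q C − k V C.
dC/dt = (Q/V) C_in − (Q/V + k) C; effective rate a = Q/V + k = 0.0402065 + 0.009750 = 0.0499565 s⁻¹.
C_ss = Q C_in/(Q + kV) = 3.81570 mol/L; C(t) = C_ss + (C₀ − C_ss) e^(−a t).
C(8.344) = 3.81570 + (-3.81570)·e^(−0.0499565·8.344) = 3.81570 + (-3.81570)·0.659128 = 1.30066 mol/L.

1.301 mol/L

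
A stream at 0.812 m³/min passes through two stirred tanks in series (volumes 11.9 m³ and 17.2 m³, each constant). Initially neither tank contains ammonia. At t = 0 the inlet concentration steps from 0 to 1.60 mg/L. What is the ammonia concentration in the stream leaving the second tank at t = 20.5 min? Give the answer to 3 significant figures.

0.514 mg/L

Each tank obeys Vᵢ dCᵢ/dt = Q(Cᵢ₋₁ − Cᵢ), so τᵢ = Vᵢ/Q.
τ₁ = 11.9/0.812 = 14.655 min; τ₂ = 17.2/0.812 = 21.182 min.
Tank 1: C₁ = C_in(1 − e^(−t/τ₁)). Tank 2 (τ₁ ≠ τ₂): C₂ = C_in[1 − (τ₁ e^(−t/τ₁) − τ₂ e^(−t/τ₂))/(τ₁ − τ₂)].
At t = 20.5: e^(−t/τ₁) = 0.24689, e^(−t/τ₂) = 0.37992.
C₂ = 1.60·[1 − (14.655·0.24689 − 21.182·0.37992)/(-6.5271)] = 1.60·0.32138 = 0.51421 mg/L.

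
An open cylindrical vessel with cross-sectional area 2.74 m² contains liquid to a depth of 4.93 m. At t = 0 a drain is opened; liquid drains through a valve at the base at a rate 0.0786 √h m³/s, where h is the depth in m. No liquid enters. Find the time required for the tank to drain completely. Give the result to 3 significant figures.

155 s

Volume balance on the tank: A dh/dt = −0.0786 √h.
Separate and integrate: 2(√h − √h₀) = −(0.0786/A) t.
Set h = 0: 2√h₀ = (0.0786/A) t_empty ⇒ t_empty = 2A√h₀/0.0786.
t_empty = 2·2.74·√4.93/0.0786 = 5.4800·2.2204/0.0786 = 154.80 s.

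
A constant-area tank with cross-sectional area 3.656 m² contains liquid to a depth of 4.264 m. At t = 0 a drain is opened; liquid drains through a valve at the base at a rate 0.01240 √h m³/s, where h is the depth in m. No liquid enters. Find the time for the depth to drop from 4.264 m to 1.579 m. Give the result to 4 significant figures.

476.7 s

A dh/dt = −Q_out = −0.01240 √h.
∫ h^(−1/2) dh = −(0.01240/A) ∫ dt, giving 2√h = 2√h₀ − (0.01240/A) t.
t = 2A(√h₀ − √h)/0.01240 = 2·3.656·(√4.264 − √1.579)/0.01240
  = 7.31200 × (2.06495 − 1.25658) / 0.01240 = 476.673 s.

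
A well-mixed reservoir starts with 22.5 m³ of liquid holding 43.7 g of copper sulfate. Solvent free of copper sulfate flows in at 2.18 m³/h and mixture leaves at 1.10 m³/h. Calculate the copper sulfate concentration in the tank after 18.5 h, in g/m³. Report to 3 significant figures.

0.538 g/m³

Total volume: dV/dt = Q_in − Q_out = 1.0800 m³/h, so V(t) = 22.5 + 1.0800 t and V(18.5) = 42.480 m³.
Species balance (pure solvent in): dm/dt = −Q_out · m/V(t).
dm/m = −Q_out dt/(V₀ + 1.0800 t); integrating gives ln(m/m₀) = −(Q_out/(Q_in−Q_out)) ln(V/V₀).
m = m₀ (V₀/V)^(Q_out/(Q_in−Q_out)) = 43.7 × (22.5/42.480)^(1.0185) = 22.875 g.
C = m/V = 22.875/42.480 = 0.53850 g/m³.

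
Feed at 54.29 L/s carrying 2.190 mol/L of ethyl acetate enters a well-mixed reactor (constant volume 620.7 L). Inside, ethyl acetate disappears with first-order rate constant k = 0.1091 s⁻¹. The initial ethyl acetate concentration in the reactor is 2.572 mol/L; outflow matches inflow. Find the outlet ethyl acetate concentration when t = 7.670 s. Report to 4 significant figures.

Species balance: V dC/dt = Q C_in − Q C − k V C.
dC/dt = (Q/V) C_in − (Q/V + k) C; effective rate a = Q/V + k = 0.0874658 + 0.1091 = 0.196566 s⁻¹.
C_ss = Q C_in/(Q + kV) = 0.974483 mol/L; C(t) = C_ss + (C₀ − C_ss) e^(−a t).
C(7.670) = 0.974483 + (1.59752)·e^(−0.196566·7.670) = 0.974483 + (1.59752)·0.221428 = 1.32822 mol/L.

1.328 mol/L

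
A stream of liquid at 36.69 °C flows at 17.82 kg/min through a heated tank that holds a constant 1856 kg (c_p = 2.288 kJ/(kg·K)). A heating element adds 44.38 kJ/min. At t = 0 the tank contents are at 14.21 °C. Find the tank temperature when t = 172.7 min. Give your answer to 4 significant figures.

33.29 °C

Heat balance on the well-mixed liquid: M c_p dT/dt = ṁ c_p (T_in − T) + 44.38.
τ = M/ṁ = 104.153 min; T_ss = T_in + Q̇/(ṁ c_p) = 36.69 + 44.38/(17.82·2.288) = 37.7785 °C.
Solution: T(t) = T_ss + (T₀ − T_ss) e^(−t/τ).
T(172.7) = 37.7785 + (-23.5685)·e^(−172.7/104.153) = 37.7785 + (-23.5685)·0.190492 = 33.2889 °C.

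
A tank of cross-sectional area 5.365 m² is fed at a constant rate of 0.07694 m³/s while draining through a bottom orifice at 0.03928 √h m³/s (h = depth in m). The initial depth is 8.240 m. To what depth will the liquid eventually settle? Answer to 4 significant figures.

3.837 m

Level balance: A dh/dt = 0.07694 − 0.03928 √h. Setting dh/dt = 0:
Q_in = 0.03928 √h_ss ⇒ √h_ss = 0.07694/0.03928 = 1.95876.
h_ss = 1.95876² = 3.83673 m. (Since h₀ = 8.240 m > h_ss, the level will fall toward this value.)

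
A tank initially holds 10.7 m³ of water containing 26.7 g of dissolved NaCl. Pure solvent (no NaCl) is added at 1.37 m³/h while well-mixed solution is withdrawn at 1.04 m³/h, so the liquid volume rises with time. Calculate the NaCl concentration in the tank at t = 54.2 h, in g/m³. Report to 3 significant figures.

Total volume: dV/dt = Q_in − Q_out = 0.33000 m³/h, so V(t) = 10.7 + 0.33000 t and V(54.2) = 28.586 m³.
Species balance (pure solvent in): dm/dt = −Q_out · m/V(t).
Separate: dm/m = −Q_out dt/V(t) ⇒ ln(m/m₀) = −(Q_out/(Q_in−Q_out)) ln(V/V₀).
m = m₀ (V₀/V)^(Q_out/(Q_in−Q_out)) = 26.7 × (10.7/28.586)^(3.1515) = 1.2065 g.
C = m/V = 1.2065/28.586 = 0.042207 g/m³.

0.0422 g/m³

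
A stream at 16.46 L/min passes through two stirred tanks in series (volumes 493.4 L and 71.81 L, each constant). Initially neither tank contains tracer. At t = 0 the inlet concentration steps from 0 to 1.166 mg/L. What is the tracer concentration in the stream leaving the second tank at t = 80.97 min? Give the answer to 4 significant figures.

Species balance on tank i: dCᵢ/dt = (Cᵢ₋₁ − Cᵢ)/τᵢ with τᵢ = Vᵢ/Q.
τ₁ = 493.4/16.46 = 29.9757 min; τ₂ = 71.81/16.46 = 4.36270 min.
Solving the cascade with C₁(0)=C₂(0)=0 gives C₂(t) = C_in[1 − (τ₁ e^(−t/τ₁) − τ₂ e^(−t/τ₂))/(τ₁ − τ₂)].
At t = 80.97: e^(−t/τ₁) = 0.0671257, e^(−t/τ₂) = 8.70282e-09.
C₂ = 1.166·[1 − (29.9757·0.0671257 − 4.36270·8.70282e-09)/(25.6130)] = 1.166·0.921441 = 1.07440 mg/L.

1.074 mg/L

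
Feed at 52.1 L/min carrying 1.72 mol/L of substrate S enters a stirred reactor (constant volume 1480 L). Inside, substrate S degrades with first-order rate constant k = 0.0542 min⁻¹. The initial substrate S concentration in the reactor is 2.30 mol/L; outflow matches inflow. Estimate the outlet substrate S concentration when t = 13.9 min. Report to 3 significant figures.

V dC/dt = Q(C_in − C) − k V C.
dC/dt = (Q/V) C_in − (Q/V + k) C; effective rate a = Q/V + k = 0.035203 + 0.0542 = 0.089403 min⁻¹.
C_ss = Q C_in/(Q + kV) = 0.67726 mol/L; C(t) = C_ss + (C₀ − C_ss) e^(−a t).
C(13.9) = 0.67726 + (1.6227)·e^(−0.089403·13.9) = 0.67726 + (1.6227)·0.28860 = 1.1456 mol/L.

1.15 mol/L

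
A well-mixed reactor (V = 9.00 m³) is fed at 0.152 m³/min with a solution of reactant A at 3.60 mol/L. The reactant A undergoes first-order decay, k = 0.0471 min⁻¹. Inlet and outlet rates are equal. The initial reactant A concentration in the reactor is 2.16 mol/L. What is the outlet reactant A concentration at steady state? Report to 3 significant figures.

Accumulation = in − out − consumed: V dC/dt = Q C_in − Q C − k V C.
Steady state (dC/dt = 0): C_ss = Q C_in/(Q + kV) = C_in/(1 + kV/Q).
C_ss = 0.152·3.60/(0.152 + 0.0471·9.00) = 0.54720/0.57590 = 0.95016 mol/L.

0.950 mol/L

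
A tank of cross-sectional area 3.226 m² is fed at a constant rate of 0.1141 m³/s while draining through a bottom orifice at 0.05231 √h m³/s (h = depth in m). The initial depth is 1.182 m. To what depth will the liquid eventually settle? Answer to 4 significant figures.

Accumulation of liquid (constant cross-section A): A dh/dt = Q_in − 0.05231 √h. At steady state dh/dt = 0:
Q_in = 0.05231 √h_ss ⇒ √h_ss = 0.1141/0.05231 = 2.18123.
h_ss = 2.18123² = 4.75775 m. (Since h₀ = 1.182 m < h_ss, the level will rise toward this value.)

4.758 m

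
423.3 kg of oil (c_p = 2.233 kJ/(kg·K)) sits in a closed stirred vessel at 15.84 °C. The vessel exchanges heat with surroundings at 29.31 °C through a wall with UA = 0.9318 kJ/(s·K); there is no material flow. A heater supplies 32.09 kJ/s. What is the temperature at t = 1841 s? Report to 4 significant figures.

55.95 °C

M c_p dT/dt = −UA(T − T_amb) + Q̇.
dT/dt = (T_ss − T)/τ with T_ss = T_amb + Q̇/UA = 29.31 + 32.09/0.9318 = 63.7487 °C, τ = M c_p/UA = 423.3·2.233/0.9318 = 1014.41 s.
This is linear first-order; T(t) = T_ss + (T₀ − T_ss) e^(−t/τ).
T(1841) = 63.7487 + (-47.9087)·0.162863 = 55.9462 °C.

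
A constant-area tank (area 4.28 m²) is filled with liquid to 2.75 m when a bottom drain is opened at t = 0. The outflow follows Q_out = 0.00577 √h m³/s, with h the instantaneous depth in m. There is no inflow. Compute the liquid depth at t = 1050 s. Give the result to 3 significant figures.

0.904 m

Unsteady balance on liquid volume: A dh/dt = −0.00577 √h.
∫ h^(−1/2) dh = −(0.00577/A) ∫ dt, giving 2√h = 2√h₀ − (0.00577/A) t.
√h = √2.75 − 0.00577·1050/(2·4.28) = 1.6583 − 0.70777 = 0.95054.
h = 0.95054² = 0.90353 m.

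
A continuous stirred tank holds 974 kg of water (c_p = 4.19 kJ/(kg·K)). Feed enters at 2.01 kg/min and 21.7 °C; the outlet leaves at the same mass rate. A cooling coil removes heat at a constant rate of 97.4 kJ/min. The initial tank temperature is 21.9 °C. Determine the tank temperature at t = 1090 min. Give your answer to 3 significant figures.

11.4 °C

M c_p dT/dt = ṁ c_p (T_in − T) − Q̇.
τ = M/ṁ = 484.58 min; T_ss = T_in − Q̇/(ṁ c_p) = 21.7 − 97.4/(2.01·4.19) = 10.135 °C.
T approaches T_ss exponentially: T(t) = T_ss + (T₀ − T_ss) e^(−t/τ).
T(1090) = 10.135 + (11.765)·e^(−1090/484.58) = 10.135 + (11.765)·0.10546 = 11.376 °C.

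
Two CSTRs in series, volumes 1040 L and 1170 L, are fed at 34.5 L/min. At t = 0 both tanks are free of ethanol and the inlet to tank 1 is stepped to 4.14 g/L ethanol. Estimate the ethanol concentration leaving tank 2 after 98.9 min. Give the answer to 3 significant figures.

Each tank obeys Vᵢ dCᵢ/dt = Q(Cᵢ₋₁ − Cᵢ), so τᵢ = Vᵢ/Q.
τ₁ = 1040/34.5 = 30.145 min; τ₂ = 1170/34.5 = 33.913 min.
Tank 1: C₁ = C_in(1 − e^(−t/τ₁)). Tank 2 (τ₁ ≠ τ₂): C₂ = C_in[1 − (τ₁ e^(−t/τ₁) − τ₂ e^(−t/τ₂))/(τ₁ − τ₂)].
At t = 98.9: e^(−t/τ₁) = 0.037598, e^(−t/τ₂) = 0.054135.
C₂ = 4.14·[1 − (30.145·0.037598 − 33.913·0.054135)/(-3.7681)] = 4.14·0.81357 = 3.3682 g/L.

3.37 g/L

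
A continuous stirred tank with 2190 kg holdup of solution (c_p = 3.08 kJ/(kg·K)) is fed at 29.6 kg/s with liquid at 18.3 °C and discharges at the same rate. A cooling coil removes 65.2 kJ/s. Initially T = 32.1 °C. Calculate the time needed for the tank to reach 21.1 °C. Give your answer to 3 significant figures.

M c_p dT/dt = ṁ c_p (T_in − T) − Q̇.
τ = M/ṁ = 73.986 s; T_ss = T_in − Q̇/(ṁ c_p) = 17.585 °C.
T(t) = T_ss + (T₀ − T_ss) e^(−t/τ). Set T = 21.1:
e^(−t/τ) = (21.1 − 17.585)/(32.1 − 17.585) = 0.24217
t = −73.986 · ln(0.24217) = 104.92 s.

105 s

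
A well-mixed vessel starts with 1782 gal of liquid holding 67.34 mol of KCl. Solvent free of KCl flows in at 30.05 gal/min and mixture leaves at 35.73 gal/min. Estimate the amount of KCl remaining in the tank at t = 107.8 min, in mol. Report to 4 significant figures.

Let m(t) be the amount of KCl. Volume: V(t) = V₀ + (Q_in − Q_out) t = 1782 − 5.68000 t; V(107.8) = 1169.70 gal.
Solute balance: dm/dt = 0 − Q_out C = −Q_out m/V(t).
dm/m = −Q_out dt/(V₀ − 5.68000 t); integrating gives ln(m/m₀) = −(Q_out/(Q_in−Q_out)) ln(V/V₀).
m = m₀ (V₀/V)^(Q_out/(Q_in−Q_out)) = 67.34 × (1782/1169.70)^(-6.29049) = 4.76599 mol.

4.766 mol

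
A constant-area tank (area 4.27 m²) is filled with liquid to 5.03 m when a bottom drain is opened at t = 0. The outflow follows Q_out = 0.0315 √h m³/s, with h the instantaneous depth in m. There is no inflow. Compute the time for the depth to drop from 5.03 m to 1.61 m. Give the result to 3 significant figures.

264 s

Unsteady balance on liquid volume: A dh/dt = −0.0315 √h.
∫ h^(−1/2) dh = −(0.0315/A) ∫ dt, giving 2√h = 2√h₀ − (0.0315/A) t.
t = 2A(√h₀ − √h)/0.0315 = 2·4.27·(√5.03 − √1.61)/0.0315
  = 8.5400 × (2.2428 − 1.2689) / 0.0315 = 264.04 s.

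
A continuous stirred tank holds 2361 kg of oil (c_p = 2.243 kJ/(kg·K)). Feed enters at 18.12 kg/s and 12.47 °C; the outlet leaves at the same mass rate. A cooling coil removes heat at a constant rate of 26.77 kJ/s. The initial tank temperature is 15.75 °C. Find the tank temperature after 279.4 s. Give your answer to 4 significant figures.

12.27 °C

First-law balance (no shaft work): M c_p dT/dt = ṁ c_p (T_in − T) − 26.77.
Rearrange: dT/dt = (T_ss − T)/τ with τ = M/ṁ = 130.298 s and T_ss = T_in − Q̇/(ṁ c_p) = 11.8113 °C.
T approaches T_ss exponentially: T(t) = T_ss + (T₀ − T_ss) e^(−t/τ).
T(279.4) = 11.8113 + (3.93866)·e^(−279.4/130.298) = 11.8113 + (3.93866)·0.117148 = 12.2727 °C.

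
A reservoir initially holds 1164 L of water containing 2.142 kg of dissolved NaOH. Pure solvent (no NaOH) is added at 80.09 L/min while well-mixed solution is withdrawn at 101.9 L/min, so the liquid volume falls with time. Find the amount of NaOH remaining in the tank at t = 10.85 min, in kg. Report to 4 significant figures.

Total volume: dV/dt = Q_in − Q_out = -21.8100 L/min, so V(t) = 1164 − 21.8100 t and V(10.85) = 927.361 L.
No NaOH enters, so dm/dt = −Q_out · (m/V).
dm/m = −Q_out dt/(V₀ − 21.8100 t); integrating gives ln(m/m₀) = −(Q_out/(Q_in−Q_out)) ln(V/V₀).
m = m₀ (V₀/V)^(Q_out/(Q_in−Q_out)) = 2.142 × (1164/927.361)^(-4.67217) = 0.740727 kg.

0.7407 kg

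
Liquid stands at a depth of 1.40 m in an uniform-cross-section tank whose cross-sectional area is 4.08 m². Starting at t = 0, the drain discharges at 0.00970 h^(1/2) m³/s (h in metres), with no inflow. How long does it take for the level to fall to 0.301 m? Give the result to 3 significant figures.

534 s

With no inflow, A dh/dt = −0.00970 √h.
Separate and integrate: 2(√h − √h₀) = −(0.00970/A) t.
t = 2A(√h₀ − √h)/0.00970 = 2·4.08·(√1.40 − √0.301)/0.00970
  = 8.1600 × (1.1832 − 0.54863) / 0.00970 = 533.83 s.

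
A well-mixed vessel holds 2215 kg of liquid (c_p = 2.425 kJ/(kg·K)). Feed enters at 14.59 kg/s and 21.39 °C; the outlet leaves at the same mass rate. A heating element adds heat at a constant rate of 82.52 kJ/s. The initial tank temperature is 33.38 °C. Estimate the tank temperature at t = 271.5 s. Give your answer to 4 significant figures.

Heat balance on the well-mixed liquid: M c_p dT/dt = ṁ c_p (T_in − T) + 82.52.
τ = M/ṁ = 151.816 s; T_ss = T_in + Q̇/(ṁ c_p) = 21.39 + 82.52/(14.59·2.425) = 23.7223 °C.
Solution: T(t) = T_ss + (T₀ − T_ss) e^(−t/τ).
T(271.5) = 23.7223 + (9.65766)·e^(−271.5/151.816) = 23.7223 + (9.65766)·0.167237 = 25.3375 °C.

25.34 °C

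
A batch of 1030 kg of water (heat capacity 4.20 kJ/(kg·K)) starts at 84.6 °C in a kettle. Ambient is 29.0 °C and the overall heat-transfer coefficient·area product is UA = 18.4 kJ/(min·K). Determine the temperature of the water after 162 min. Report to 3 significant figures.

Unsteady energy balance on the tank contents: M c_p dT/dt = −UA(T − T_amb).
dT/dt = (T_ss − T)/τ with T_ss = T_amb = 29.000 °C, τ = M c_p/UA = 1030·4.20/18.4 = 235.11 min.
Solution: T(t) = T_ss + (T₀ − T_ss) e^(−t/τ).
T(162) = 29.000 + (55.600)·0.50206 = 56.914 °C.

56.9 °C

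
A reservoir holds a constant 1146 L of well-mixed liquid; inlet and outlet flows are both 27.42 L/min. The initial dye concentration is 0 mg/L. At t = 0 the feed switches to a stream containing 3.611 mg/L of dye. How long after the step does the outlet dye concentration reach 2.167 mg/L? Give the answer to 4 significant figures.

Mass balance on the solute (V constant): V dC/dt = Q(C_in − C), so τ = V/Q = 41.7943 min.
C(t) = C_in + (C₀ − C_in) e^(−t/τ). Set C = 2.167 and solve for t:
e^(−t/τ) = (C − C_in)/(C₀ − C_in) = (2.167 − 3.611)/(0 − 3.611) = 0.399889
t = −τ ln(…) = 41.7943 × 0.916568 = 38.3073 min.

38.31 min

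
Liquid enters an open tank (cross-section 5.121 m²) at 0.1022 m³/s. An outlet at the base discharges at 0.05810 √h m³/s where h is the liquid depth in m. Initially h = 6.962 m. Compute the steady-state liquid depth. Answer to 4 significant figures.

3.094 m

Level balance: A dh/dt = 0.1022 − 0.05810 √h. Setting dh/dt = 0:
Q_in = 0.05810 √h_ss ⇒ √h_ss = 0.1022/0.05810 = 1.75904.
h_ss = 1.75904² = 3.09421 m. (Since h₀ = 6.962 m > h_ss, the level will fall toward this value.)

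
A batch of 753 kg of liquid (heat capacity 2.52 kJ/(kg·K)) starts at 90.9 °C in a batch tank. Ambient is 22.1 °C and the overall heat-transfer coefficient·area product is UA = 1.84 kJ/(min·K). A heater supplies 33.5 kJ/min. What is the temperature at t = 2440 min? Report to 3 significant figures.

Lumped-capacitance energy balance: M c_p dT/dt = UA(T_amb − T) + Q̇.
dT/dt = (T_ss − T)/τ with T_ss = T_amb + Q̇/UA = 22.1 + 33.5/1.84 = 40.307 °C, τ = M c_p/UA = 753·2.52/1.84 = 1031.3 min.
T approaches T_ss exponentially: T(t) = T_ss + (T₀ − T_ss) e^(−t/τ).
T(2440) = 40.307 + (50.593)·0.093857 = 45.055 °C.

45.1 °C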